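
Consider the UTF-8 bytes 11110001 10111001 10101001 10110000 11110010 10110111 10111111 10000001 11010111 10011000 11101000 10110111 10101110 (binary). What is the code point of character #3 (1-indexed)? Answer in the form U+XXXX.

Offset 0: leading byte 0xF1 = 11110001 → 4-byte char #1 = F1 B9 A9 B0.
Offset 4: leading byte 0xF2 = 11110010 → 4-byte char #2 = F2 B7 BF 81.
Offset 8: leading byte 0xD7 = 11010111 → 2-byte char #3 = D7 98.
Leading byte 0xD7 = 11010111 matches 110xxxxx → 2-byte sequence.
Byte 1: 0xD7 = 11010111, payload 10111 (5 bits).
Byte 2: 0x98 = 10011000 (10xxxxxx ✓), payload 011000.
Concatenate: 10111011000 = 0x5D8 (11 bits → U+05D8).

U+05D8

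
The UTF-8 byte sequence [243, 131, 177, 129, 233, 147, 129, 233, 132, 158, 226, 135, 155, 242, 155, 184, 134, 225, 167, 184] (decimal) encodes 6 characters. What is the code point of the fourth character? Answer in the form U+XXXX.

Offset 0: leading byte 0xF3 = 11110011 → 4-byte char #1 = F3 83 B1 81.
Offset 4: leading byte 0xE9 = 11101001 → 3-byte char #2 = E9 93 81.
Offset 7: leading byte 0xE9 = 11101001 → 3-byte char #3 = E9 84 9E.
Offset 10: leading byte 0xE2 = 11100010 → 3-byte char #4 = E2 87 9B.
Leading byte 0xE2 = 11100010 matches 1110xxxx → 3-byte sequence.
Byte 1: 0xE2 = 11100010, payload 0010 (4 bits).
Byte 2: 0x87 = 10000111 (10xxxxxx ✓), payload 000111.
Byte 3: 0x9B = 10011011 (10xxxxxx ✓), payload 011011.
Concatenate: 0010000111011011 = 0x21DB (16 bits → U+21DB).

U+21DB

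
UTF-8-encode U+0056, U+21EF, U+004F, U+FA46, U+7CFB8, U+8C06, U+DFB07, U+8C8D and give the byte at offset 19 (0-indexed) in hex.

U+0056 → 1-byte form 56 at offsets 0–0.
U+21EF → 3-byte form E2 87 AF at offsets 1–3.
U+004F → 1-byte form 4F at offsets 4–4.
U+FA46 → 3-byte form EF A9 86 at offsets 5–7.
U+7CFB8 → 4-byte form F1 BC BE B8 at offsets 8–11.
U+8C06 → 3-byte form E8 B0 86 at offsets 12–14.
U+DFB07 → 4-byte form F3 9F AC 87 at offsets 15–18.
U+8C8D → 3-byte form E8 B2 8D at offsets 19–21.
Offset 19 falls in char 8's range; it's byte 1 of E8 B2 8D = 0xE8.

0xE8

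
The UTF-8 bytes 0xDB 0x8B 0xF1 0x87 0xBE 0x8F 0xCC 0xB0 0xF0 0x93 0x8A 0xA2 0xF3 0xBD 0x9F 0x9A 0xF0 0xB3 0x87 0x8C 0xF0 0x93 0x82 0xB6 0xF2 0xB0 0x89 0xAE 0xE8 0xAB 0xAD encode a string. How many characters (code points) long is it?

9

Byte at offset 0: 0xDB = 11011011 → 2-byte char (#1). Advance 2.
Byte at offset 2: 0xF1 = 11110001 → 4-byte char (#2). Advance 4.
Byte at offset 6: 0xCC = 11001100 → 2-byte char (#3). Advance 2.
Byte at offset 8: 0xF0 = 11110000 → 4-byte char (#4). Advance 4.
Byte at offset 12: 0xF3 = 11110011 → 4-byte char (#5). Advance 4.
Byte at offset 16: 0xF0 = 11110000 → 4-byte char (#6). Advance 4.
Byte at offset 20: 0xF0 = 11110000 → 4-byte char (#7). Advance 4.
Byte at offset 24: 0xF2 = 11110010 → 4-byte char (#8). Advance 4.
Byte at offset 28: 0xE8 = 11101000 → 3-byte char (#9). Advance 3.
Reached end at offset 31 after 9 code points.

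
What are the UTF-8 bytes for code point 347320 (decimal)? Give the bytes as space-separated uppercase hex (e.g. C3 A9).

F1 94 B2 B8

U+54CB8 = 0x54CB8 = 347320 decimal. In range U+10000–U+10FFFF → 4-byte form: 11110xxx 10xxxxxx 10xxxxxx 10xxxxxx.
Binary (21 bits): 001010100110010111000.
Split 3+6+6+6: 001 | 010100 | 110010 | 111000.
Byte 1: 11110001 = 0xF1.
Byte 2: 10010100 = 0x94.
Byte 3: 10110010 = 0xB2.
Byte 4: 10111000 = 0xB8.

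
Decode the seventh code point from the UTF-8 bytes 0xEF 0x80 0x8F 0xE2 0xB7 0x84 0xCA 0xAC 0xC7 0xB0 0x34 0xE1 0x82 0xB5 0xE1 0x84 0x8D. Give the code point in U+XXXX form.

U+110D

Offset 0: leading byte 0xEF = 11101111 → 3-byte char #1 = EF 80 8F.
Offset 3: leading byte 0xE2 = 11100010 → 3-byte char #2 = E2 B7 84.
Offset 6: leading byte 0xCA = 11001010 → 2-byte char #3 = CA AC.
Offset 8: leading byte 0xC7 = 11000111 → 2-byte char #4 = C7 B0.
Offset 10: leading byte 0x34 = 00110100 → 1-byte char #5 = 34.
Offset 11: leading byte 0xE1 = 11100001 → 3-byte char #6 = E1 82 B5.
Offset 14: leading byte 0xE1 = 11100001 → 3-byte char #7 = E1 84 8D.
Leading byte 0xE1 = 11100001 matches 1110xxxx → 3-byte sequence.
Byte 1: 0xE1 = 11100001, payload 0001 (4 bits).
Byte 2: 0x84 = 10000100 (10xxxxxx ✓), payload 000100.
Byte 3: 0x8D = 10001101 (10xxxxxx ✓), payload 001101.
Concatenate: 0001000100001101 = 0x110D (16 bits → U+110D).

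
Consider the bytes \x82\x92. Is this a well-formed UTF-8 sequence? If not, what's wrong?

invalid (continuation byte with no leading byte)

Byte 0x82 = 10000010 has the form 10xxxxxx — a continuation byte — but there is no preceding leading byte.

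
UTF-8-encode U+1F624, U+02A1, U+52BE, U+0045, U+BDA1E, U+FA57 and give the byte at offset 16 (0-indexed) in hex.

U+1F624 → 4-byte form F0 9F 98 A4 at offsets 0–3.
U+02A1 → 2-byte form CA A1 at offsets 4–5.
U+52BE → 3-byte form E5 8A BE at offsets 6–8.
U+0045 → 1-byte form 45 at offsets 9–9.
U+BDA1E → 4-byte form F2 BD A8 9E at offsets 10–13.
U+FA57 → 3-byte form EF A9 97 at offsets 14–16.
Offset 16 falls in char 6's range; it's byte 3 of EF A9 97 = 0x97.

0x97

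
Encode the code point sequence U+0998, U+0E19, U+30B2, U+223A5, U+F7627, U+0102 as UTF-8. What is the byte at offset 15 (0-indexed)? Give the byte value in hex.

U+0998 → 3-byte form E0 A6 98 at offsets 0–2.
U+0E19 → 3-byte form E0 B8 99 at offsets 3–5.
U+30B2 → 3-byte form E3 82 B2 at offsets 6–8.
U+223A5 → 4-byte form F0 A2 8E A5 at offsets 9–12.
U+F7627 → 4-byte form F3 B7 98 A7 at offsets 13–16.
Offset 15 falls in char 5's range; it's byte 3 of F3 B7 98 A7 = 0x98.

0x98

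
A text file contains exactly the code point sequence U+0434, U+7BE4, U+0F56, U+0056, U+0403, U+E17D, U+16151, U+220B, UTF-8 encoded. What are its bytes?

U+0434: 2-byte form → D0 B4.
U+7BE4: 3-byte form → E7 AF A4.
U+0F56: 3-byte form → E0 BD 96.
U+0056: 1-byte form → 56.
U+0403: 2-byte form → D0 83.
U+E17D: 3-byte form → EE 85 BD.
U+16151: 4-byte form → F0 96 85 91.
U+220B: 3-byte form → E2 88 8B.
Concatenated (21 bytes): D0 B4 E7 AF A4 E0 BD 96 56 D0 83 EE 85 BD F0 96 85 91 E2 88 8B.

D0 B4 E7 AF A4 E0 BD 96 56 D0 83 EE 85 BD F0 96 85 91 E2 88 8B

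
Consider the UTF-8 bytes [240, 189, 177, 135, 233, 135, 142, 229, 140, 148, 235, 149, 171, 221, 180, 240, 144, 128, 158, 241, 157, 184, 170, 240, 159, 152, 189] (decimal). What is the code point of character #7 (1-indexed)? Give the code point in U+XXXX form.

Offset 0: leading byte 0xF0 = 11110000 → 4-byte char #1 = F0 BD B1 87.
Offset 4: leading byte 0xE9 = 11101001 → 3-byte char #2 = E9 87 8E.
Offset 7: leading byte 0xE5 = 11100101 → 3-byte char #3 = E5 8C 94.
Offset 10: leading byte 0xEB = 11101011 → 3-byte char #4 = EB 95 AB.
Offset 13: leading byte 0xDD = 11011101 → 2-byte char #5 = DD B4.
Offset 15: leading byte 0xF0 = 11110000 → 4-byte char #6 = F0 90 80 9E.
Offset 19: leading byte 0xF1 = 11110001 → 4-byte char #7 = F1 9D B8 AA.
Leading byte 0xF1 = 11110001 matches 11110xxx → 4-byte sequence.
Byte 1: 0xF1 = 11110001, payload 001 (3 bits).
Byte 2: 0x9D = 10011101 (10xxxxxx ✓), payload 011101.
Byte 3: 0xB8 = 10111000 (10xxxxxx ✓), payload 111000.
Byte 4: 0xAA = 10101010 (10xxxxxx ✓), payload 101010.
Concatenate: 001011101111000101010 = 0x5DE2A (21 bits → U+5DE2A).

U+5DE2A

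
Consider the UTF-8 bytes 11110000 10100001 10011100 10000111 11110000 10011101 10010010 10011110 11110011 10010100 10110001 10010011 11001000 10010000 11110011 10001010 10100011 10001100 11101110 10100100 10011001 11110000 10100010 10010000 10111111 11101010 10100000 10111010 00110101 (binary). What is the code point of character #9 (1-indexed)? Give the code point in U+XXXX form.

U+0035

Offset 0: leading byte 0xF0 = 11110000 → 4-byte char #1 = F0 A1 9C 87.
Offset 4: leading byte 0xF0 = 11110000 → 4-byte char #2 = F0 9D 92 9E.
Offset 8: leading byte 0xF3 = 11110011 → 4-byte char #3 = F3 94 B1 93.
Offset 12: leading byte 0xC8 = 11001000 → 2-byte char #4 = C8 90.
Offset 14: leading byte 0xF3 = 11110011 → 4-byte char #5 = F3 8A A3 8C.
Offset 18: leading byte 0xEE = 11101110 → 3-byte char #6 = EE A4 99.
Offset 21: leading byte 0xF0 = 11110000 → 4-byte char #7 = F0 A2 90 BF.
Offset 25: leading byte 0xEA = 11101010 → 3-byte char #8 = EA A0 BA.
Offset 28: leading byte 0x35 = 00110101 → 1-byte char #9 = 35.
Leading byte 0x35 = 00110101 matches 0xxxxxxx → 1-byte sequence.
Byte 1: 0x35 = 00110101, payload 0110101 (7 bits).
Concatenate: 0110101 = 0x35 (7 bits → U+0035).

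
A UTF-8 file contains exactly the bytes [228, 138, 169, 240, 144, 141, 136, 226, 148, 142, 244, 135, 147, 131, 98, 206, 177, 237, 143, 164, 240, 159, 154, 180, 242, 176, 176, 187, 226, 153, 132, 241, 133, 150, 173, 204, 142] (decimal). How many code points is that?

12

Byte at offset 0: 0xE4 = 11100100 → 3-byte char (#1). Advance 3.
Byte at offset 3: 0xF0 = 11110000 → 4-byte char (#2). Advance 4.
Byte at offset 7: 0xE2 = 11100010 → 3-byte char (#3). Advance 3.
Byte at offset 10: 0xF4 = 11110100 → 4-byte char (#4). Advance 4.
Byte at offset 14: 0x62 = 01100010 → 1-byte char (#5). Advance 1.
Byte at offset 15: 0xCE = 11001110 → 2-byte char (#6). Advance 2.
Byte at offset 17: 0xED = 11101101 → 3-byte char (#7). Advance 3.
Byte at offset 20: 0xF0 = 11110000 → 4-byte char (#8). Advance 4.
Byte at offset 24: 0xF2 = 11110010 → 4-byte char (#9). Advance 4.
Byte at offset 28: 0xE2 = 11100010 → 3-byte char (#10). Advance 3.
Byte at offset 31: 0xF1 = 11110001 → 4-byte char (#11). Advance 4.
Byte at offset 35: 0xCC = 11001100 → 2-byte char (#12). Advance 2.
Reached end at offset 37 after 12 code points.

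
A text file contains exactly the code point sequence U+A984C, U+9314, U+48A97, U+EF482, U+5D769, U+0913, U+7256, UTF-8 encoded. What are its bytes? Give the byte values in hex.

F2 A9 A1 8C E9 8C 94 F1 88 AA 97 F3 AF 92 82 F1 9D 9D A9 E0 A4 93 E7 89 96

U+A984C: 4-byte form → F2 A9 A1 8C.
U+9314: 3-byte form → E9 8C 94.
U+48A97: 4-byte form → F1 88 AA 97.
U+EF482: 4-byte form → F3 AF 92 82.
U+5D769: 4-byte form → F1 9D 9D A9.
U+0913: 3-byte form → E0 A4 93.
U+7256: 3-byte form → E7 89 96.
Concatenated (25 bytes): F2 A9 A1 8C E9 8C 94 F1 88 AA 97 F3 AF 92 82 F1 9D 9D A9 E0 A4 93 E7 89 96.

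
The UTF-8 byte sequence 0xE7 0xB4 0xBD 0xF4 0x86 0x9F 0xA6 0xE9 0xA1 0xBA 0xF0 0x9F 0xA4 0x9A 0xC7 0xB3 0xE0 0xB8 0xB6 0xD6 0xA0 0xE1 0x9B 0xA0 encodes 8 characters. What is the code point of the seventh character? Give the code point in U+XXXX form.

U+05A0

Offset 0: leading byte 0xE7 = 11100111 → 3-byte char #1 = E7 B4 BD.
Offset 3: leading byte 0xF4 = 11110100 → 4-byte char #2 = F4 86 9F A6.
Offset 7: leading byte 0xE9 = 11101001 → 3-byte char #3 = E9 A1 BA.
Offset 10: leading byte 0xF0 = 11110000 → 4-byte char #4 = F0 9F A4 9A.
Offset 14: leading byte 0xC7 = 11000111 → 2-byte char #5 = C7 B3.
Offset 16: leading byte 0xE0 = 11100000 → 3-byte char #6 = E0 B8 B6.
Offset 19: leading byte 0xD6 = 11010110 → 2-byte char #7 = D6 A0.
Leading byte 0xD6 = 11010110 matches 110xxxxx → 2-byte sequence.
Byte 1: 0xD6 = 11010110, payload 10110 (5 bits).
Byte 2: 0xA0 = 10100000 (10xxxxxx ✓), payload 100000.
Concatenate: 10110100000 = 0x5A0 (11 bits → U+05A0).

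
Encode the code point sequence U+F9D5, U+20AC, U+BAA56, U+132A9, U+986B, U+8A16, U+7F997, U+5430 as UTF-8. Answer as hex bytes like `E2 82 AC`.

EF A7 95 E2 82 AC F2 BA A9 96 F0 93 8A A9 E9 A1 AB E8 A8 96 F1 BF A6 97 E5 90 B0

U+F9D5: 3-byte form → EF A7 95.
U+20AC: 3-byte form → E2 82 AC.
U+BAA56: 4-byte form → F2 BA A9 96.
U+132A9: 4-byte form → F0 93 8A A9.
U+986B: 3-byte form → E9 A1 AB.
U+8A16: 3-byte form → E8 A8 96.
U+7F997: 4-byte form → F1 BF A6 97.
U+5430: 3-byte form → E5 90 B0.
Concatenated (27 bytes): EF A7 95 E2 82 AC F2 BA A9 96 F0 93 8A A9 E9 A1 AB E8 A8 96 F1 BF A6 97 E5 90 B0.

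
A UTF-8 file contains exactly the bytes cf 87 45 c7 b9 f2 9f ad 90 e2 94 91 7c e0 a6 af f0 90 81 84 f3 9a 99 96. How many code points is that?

Byte at offset 0: 0xCF = 11001111 → 2-byte char (#1). Advance 2.
Byte at offset 2: 0x45 = 01000101 → 1-byte char (#2). Advance 1.
Byte at offset 3: 0xC7 = 11000111 → 2-byte char (#3). Advance 2.
Byte at offset 5: 0xF2 = 11110010 → 4-byte char (#4). Advance 4.
Byte at offset 9: 0xE2 = 11100010 → 3-byte char (#5). Advance 3.
Byte at offset 12: 0x7C = 01111100 → 1-byte char (#6). Advance 1.
Byte at offset 13: 0xE0 = 11100000 → 3-byte char (#7). Advance 3.
Byte at offset 16: 0xF0 = 11110000 → 4-byte char (#8). Advance 4.
Byte at offset 20: 0xF3 = 11110011 → 4-byte char (#9). Advance 4.
Reached end at offset 24 after 9 code points.

9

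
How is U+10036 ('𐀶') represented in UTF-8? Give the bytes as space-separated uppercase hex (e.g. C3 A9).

U+10036 = 0x10036 = 65590 decimal. In range U+10000–U+10FFFF → 4-byte form: 11110xxx 10xxxxxx 10xxxxxx 10xxxxxx.
Binary (21 bits): 000010000000000110110.
Split 3+6+6+6: 000 | 010000 | 000000 | 110110.
Byte 1: 11110000 = 0xF0.
Byte 2: 10010000 = 0x90.
Byte 3: 10000000 = 0x80.
Byte 4: 10110110 = 0xB6.

F0 90 80 B6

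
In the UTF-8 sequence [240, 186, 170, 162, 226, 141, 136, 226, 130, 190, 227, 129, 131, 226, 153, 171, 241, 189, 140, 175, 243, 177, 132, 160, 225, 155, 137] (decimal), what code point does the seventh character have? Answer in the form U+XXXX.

U+F1120

Offset 0: leading byte 0xF0 = 11110000 → 4-byte char #1 = F0 BA AA A2.
Offset 4: leading byte 0xE2 = 11100010 → 3-byte char #2 = E2 8D 88.
Offset 7: leading byte 0xE2 = 11100010 → 3-byte char #3 = E2 82 BE.
Offset 10: leading byte 0xE3 = 11100011 → 3-byte char #4 = E3 81 83.
Offset 13: leading byte 0xE2 = 11100010 → 3-byte char #5 = E2 99 AB.
Offset 16: leading byte 0xF1 = 11110001 → 4-byte char #6 = F1 BD 8C AF.
Offset 20: leading byte 0xF3 = 11110011 → 4-byte char #7 = F3 B1 84 A0.
Leading byte 0xF3 = 11110011 matches 11110xxx → 4-byte sequence.
Byte 1: 0xF3 = 11110011, payload 011 (3 bits).
Byte 2: 0xB1 = 10110001 (10xxxxxx ✓), payload 110001.
Byte 3: 0x84 = 10000100 (10xxxxxx ✓), payload 000100.
Byte 4: 0xA0 = 10100000 (10xxxxxx ✓), payload 100000.
Concatenate: 011110001000100100000 = 0xF1120 (21 bits → U+F1120).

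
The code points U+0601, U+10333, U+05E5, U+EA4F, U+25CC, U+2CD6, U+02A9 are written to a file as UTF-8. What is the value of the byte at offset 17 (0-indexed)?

U+0601 → 2-byte form D8 81 at offsets 0–1.
U+10333 → 4-byte form F0 90 8C B3 at offsets 2–5.
U+05E5 → 2-byte form D7 A5 at offsets 6–7.
U+EA4F → 3-byte form EE A9 8F at offsets 8–10.
U+25CC → 3-byte form E2 97 8C at offsets 11–13.
U+2CD6 → 3-byte form E2 B3 96 at offsets 14–16.
U+02A9 → 2-byte form CA A9 at offsets 17–18.
Offset 17 falls in char 7's range; it's byte 1 of CA A9 = 0xCA.

0xCA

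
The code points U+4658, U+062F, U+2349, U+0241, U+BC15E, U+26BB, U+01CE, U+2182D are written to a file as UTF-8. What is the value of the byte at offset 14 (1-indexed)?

1-indexed offset 14 is 0-indexed offset 13.
U+4658 → 3-byte form E4 99 98 at offsets 0–2.
U+062F → 2-byte form D8 AF at offsets 3–4.
U+2349 → 3-byte form E2 8D 89 at offsets 5–7.
U+0241 → 2-byte form C9 81 at offsets 8–9.
U+BC15E → 4-byte form F2 BC 85 9E at offsets 10–13.
Offset 13 falls in char 5's range; it's byte 4 of F2 BC 85 9E = 0x9E.

0x9E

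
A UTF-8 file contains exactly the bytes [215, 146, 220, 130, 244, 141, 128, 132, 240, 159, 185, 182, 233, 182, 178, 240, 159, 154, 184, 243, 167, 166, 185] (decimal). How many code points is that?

Byte at offset 0: 0xD7 = 11010111 → 2-byte char (#1). Advance 2.
Byte at offset 2: 0xDC = 11011100 → 2-byte char (#2). Advance 2.
Byte at offset 4: 0xF4 = 11110100 → 4-byte char (#3). Advance 4.
Byte at offset 8: 0xF0 = 11110000 → 4-byte char (#4). Advance 4.
Byte at offset 12: 0xE9 = 11101001 → 3-byte char (#5). Advance 3.
Byte at offset 15: 0xF0 = 11110000 → 4-byte char (#6). Advance 4.
Byte at offset 19: 0xF3 = 11110011 → 4-byte char (#7). Advance 4.
Reached end at offset 23 after 7 code points.

7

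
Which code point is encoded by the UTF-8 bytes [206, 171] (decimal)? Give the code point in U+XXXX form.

U+03AB

Leading byte 0xCE = 11001110 matches 110xxxxx → 2-byte sequence.
Byte 1: 0xCE = 11001110, payload 01110 (5 bits).
Byte 2: 0xAB = 10101011 (10xxxxxx ✓), payload 101011.
Concatenate: 01110101011 = 0x3AB (11 bits → U+03AB).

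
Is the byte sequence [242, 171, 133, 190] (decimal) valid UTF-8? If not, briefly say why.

Leading byte 0xF2 = 11110010 → 4-byte form.
Continuation bytes 0xAB=10101011, 0x85=10000101, 0xBE=10111110 all match 10xxxxxx.
Decoded value 0xAB17E is ≥ 0x10000 (shortest form) and not a surrogate.

valid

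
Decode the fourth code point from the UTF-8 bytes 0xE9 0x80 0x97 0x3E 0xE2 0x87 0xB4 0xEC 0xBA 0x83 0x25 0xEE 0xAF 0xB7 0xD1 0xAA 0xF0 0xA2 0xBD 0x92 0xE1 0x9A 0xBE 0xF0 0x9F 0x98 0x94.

Offset 0: leading byte 0xE9 = 11101001 → 3-byte char #1 = E9 80 97.
Offset 3: leading byte 0x3E = 00111110 → 1-byte char #2 = 3E.
Offset 4: leading byte 0xE2 = 11100010 → 3-byte char #3 = E2 87 B4.
Offset 7: leading byte 0xEC = 11101100 → 3-byte char #4 = EC BA 83.
Leading byte 0xEC = 11101100 matches 1110xxxx → 3-byte sequence.
Byte 1: 0xEC = 11101100, payload 1100 (4 bits).
Byte 2: 0xBA = 10111010 (10xxxxxx ✓), payload 111010.
Byte 3: 0x83 = 10000011 (10xxxxxx ✓), payload 000011.
Concatenate: 1100111010000011 = 0xCE83 (16 bits → U+CE83).

U+CE83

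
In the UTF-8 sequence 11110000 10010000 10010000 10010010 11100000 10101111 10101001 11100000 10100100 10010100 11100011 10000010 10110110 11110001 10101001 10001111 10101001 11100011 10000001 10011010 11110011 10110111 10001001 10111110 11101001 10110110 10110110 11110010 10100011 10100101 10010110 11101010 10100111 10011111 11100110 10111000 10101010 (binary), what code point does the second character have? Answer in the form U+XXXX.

U+0BE9

Offset 0: leading byte 0xF0 = 11110000 → 4-byte char #1 = F0 90 90 92.
Offset 4: leading byte 0xE0 = 11100000 → 3-byte char #2 = E0 AF A9.
Leading byte 0xE0 = 11100000 matches 1110xxxx → 3-byte sequence.
Byte 1: 0xE0 = 11100000, payload 0000 (4 bits).
Byte 2: 0xAF = 10101111 (10xxxxxx ✓), payload 101111.
Byte 3: 0xA9 = 10101001 (10xxxxxx ✓), payload 101001.
Concatenate: 0000101111101001 = 0xBE9 (16 bits → U+0BE9).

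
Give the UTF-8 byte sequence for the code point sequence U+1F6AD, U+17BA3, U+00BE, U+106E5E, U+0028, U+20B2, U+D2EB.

U+1F6AD: 4-byte form → F0 9F 9A AD.
U+17BA3: 4-byte form → F0 97 AE A3.
U+00BE: 2-byte form → C2 BE.
U+106E5E: 4-byte form → F4 86 B9 9E.
U+0028: 1-byte form → 28.
U+20B2: 3-byte form → E2 82 B2.
U+D2EB: 3-byte form → ED 8B AB.
Concatenated (21 bytes): F0 9F 9A AD F0 97 AE A3 C2 BE F4 86 B9 9E 28 E2 82 B2 ED 8B AB.

F0 9F 9A AD F0 97 AE A3 C2 BE F4 86 B9 9E 28 E2 82 B2 ED 8B AB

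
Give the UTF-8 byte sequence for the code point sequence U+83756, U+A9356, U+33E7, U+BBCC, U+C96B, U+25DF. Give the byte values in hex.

F2 83 9D 96 F2 A9 8D 96 E3 8F A7 EB AF 8C EC A5 AB E2 97 9F

U+83756: 4-byte form → F2 83 9D 96.
U+A9356: 4-byte form → F2 A9 8D 96.
U+33E7: 3-byte form → E3 8F A7.
U+BBCC: 3-byte form → EB AF 8C.
U+C96B: 3-byte form → EC A5 AB.
U+25DF: 3-byte form → E2 97 9F.
Concatenated (20 bytes): F2 83 9D 96 F2 A9 8D 96 E3 8F A7 EB AF 8C EC A5 AB E2 97 9F.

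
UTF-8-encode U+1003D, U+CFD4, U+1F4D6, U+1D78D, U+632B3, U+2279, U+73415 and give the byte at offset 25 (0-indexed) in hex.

0x95

U+1003D → 4-byte form F0 90 80 BD at offsets 0–3.
U+CFD4 → 3-byte form EC BF 94 at offsets 4–6.
U+1F4D6 → 4-byte form F0 9F 93 96 at offsets 7–10.
U+1D78D → 4-byte form F0 9D 9E 8D at offsets 11–14.
U+632B3 → 4-byte form F1 A3 8A B3 at offsets 15–18.
U+2279 → 3-byte form E2 89 B9 at offsets 19–21.
U+73415 → 4-byte form F1 B3 90 95 at offsets 22–25.
Offset 25 falls in char 7's range; it's byte 4 of F1 B3 90 95 = 0x95.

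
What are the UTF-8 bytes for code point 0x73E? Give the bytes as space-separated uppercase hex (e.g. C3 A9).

U+073E = 0x73E = 1854 decimal. In range U+0080–U+07FF → 2-byte form: 110xxxxx 10xxxxxx.
Binary (11 bits): 11100111110.
Split 5+6: 11100 | 111110.
Byte 1: 11011100 = 0xDC.
Byte 2: 10111110 = 0xBE.

DC BE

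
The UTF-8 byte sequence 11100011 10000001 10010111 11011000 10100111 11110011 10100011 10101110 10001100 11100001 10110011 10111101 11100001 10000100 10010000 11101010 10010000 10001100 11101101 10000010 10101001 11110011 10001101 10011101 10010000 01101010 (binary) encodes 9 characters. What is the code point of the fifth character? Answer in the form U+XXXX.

Offset 0: leading byte 0xE3 = 11100011 → 3-byte char #1 = E3 81 97.
Offset 3: leading byte 0xD8 = 11011000 → 2-byte char #2 = D8 A7.
Offset 5: leading byte 0xF3 = 11110011 → 4-byte char #3 = F3 A3 AE 8C.
Offset 9: leading byte 0xE1 = 11100001 → 3-byte char #4 = E1 B3 BD.
Offset 12: leading byte 0xE1 = 11100001 → 3-byte char #5 = E1 84 90.
Leading byte 0xE1 = 11100001 matches 1110xxxx → 3-byte sequence.
Byte 1: 0xE1 = 11100001, payload 0001 (4 bits).
Byte 2: 0x84 = 10000100 (10xxxxxx ✓), payload 000100.
Byte 3: 0x90 = 10010000 (10xxxxxx ✓), payload 010000.
Concatenate: 0001000100010000 = 0x1110 (16 bits → U+1110).

U+1110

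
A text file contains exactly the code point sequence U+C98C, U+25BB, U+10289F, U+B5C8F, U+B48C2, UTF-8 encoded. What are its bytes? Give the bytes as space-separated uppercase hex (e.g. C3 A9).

U+C98C: 3-byte form → EC A6 8C.
U+25BB: 3-byte form → E2 96 BB.
U+10289F: 4-byte form → F4 82 A2 9F.
U+B5C8F: 4-byte form → F2 B5 B2 8F.
U+B48C2: 4-byte form → F2 B4 A3 82.
Concatenated (18 bytes): EC A6 8C E2 96 BB F4 82 A2 9F F2 B5 B2 8F F2 B4 A3 82.

EC A6 8C E2 96 BB F4 82 A2 9F F2 B5 B2 8F F2 B4 A3 82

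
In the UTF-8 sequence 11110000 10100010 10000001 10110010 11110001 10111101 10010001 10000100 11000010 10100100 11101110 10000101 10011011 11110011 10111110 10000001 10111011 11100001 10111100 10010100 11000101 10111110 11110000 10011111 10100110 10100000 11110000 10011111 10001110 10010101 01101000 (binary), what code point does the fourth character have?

U+E15B

Offset 0: leading byte 0xF0 = 11110000 → 4-byte char #1 = F0 A2 81 B2.
Offset 4: leading byte 0xF1 = 11110001 → 4-byte char #2 = F1 BD 91 84.
Offset 8: leading byte 0xC2 = 11000010 → 2-byte char #3 = C2 A4.
Offset 10: leading byte 0xEE = 11101110 → 3-byte char #4 = EE 85 9B.
Leading byte 0xEE = 11101110 matches 1110xxxx → 3-byte sequence.
Byte 1: 0xEE = 11101110, payload 1110 (4 bits).
Byte 2: 0x85 = 10000101 (10xxxxxx ✓), payload 000101.
Byte 3: 0x9B = 10011011 (10xxxxxx ✓), payload 011011.
Concatenate: 1110000101011011 = 0xE15B (16 bits → U+E15B).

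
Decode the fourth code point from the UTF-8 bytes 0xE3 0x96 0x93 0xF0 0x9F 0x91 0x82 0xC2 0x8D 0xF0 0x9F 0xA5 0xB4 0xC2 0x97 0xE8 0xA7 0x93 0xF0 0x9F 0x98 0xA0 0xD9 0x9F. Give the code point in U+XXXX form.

U+1F974

Offset 0: leading byte 0xE3 = 11100011 → 3-byte char #1 = E3 96 93.
Offset 3: leading byte 0xF0 = 11110000 → 4-byte char #2 = F0 9F 91 82.
Offset 7: leading byte 0xC2 = 11000010 → 2-byte char #3 = C2 8D.
Offset 9: leading byte 0xF0 = 11110000 → 4-byte char #4 = F0 9F A5 B4.
Leading byte 0xF0 = 11110000 matches 11110xxx → 4-byte sequence.
Byte 1: 0xF0 = 11110000, payload 000 (3 bits).
Byte 2: 0x9F = 10011111 (10xxxxxx ✓), payload 011111.
Byte 3: 0xA5 = 10100101 (10xxxxxx ✓), payload 100101.
Byte 4: 0xB4 = 10110100 (10xxxxxx ✓), payload 110100.
Concatenate: 000011111100101110100 = 0x1F974 (21 bits → U+1F974).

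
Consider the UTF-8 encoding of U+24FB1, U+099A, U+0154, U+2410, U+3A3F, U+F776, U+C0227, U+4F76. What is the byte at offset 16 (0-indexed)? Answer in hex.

U+24FB1 → 4-byte form F0 A4 BE B1 at offsets 0–3.
U+099A → 3-byte form E0 A6 9A at offsets 4–6.
U+0154 → 2-byte form C5 94 at offsets 7–8.
U+2410 → 3-byte form E2 90 90 at offsets 9–11.
U+3A3F → 3-byte form E3 A8 BF at offsets 12–14.
U+F776 → 3-byte form EF 9D B6 at offsets 15–17.
Offset 16 falls in char 6's range; it's byte 2 of EF 9D B6 = 0x9D.

0x9D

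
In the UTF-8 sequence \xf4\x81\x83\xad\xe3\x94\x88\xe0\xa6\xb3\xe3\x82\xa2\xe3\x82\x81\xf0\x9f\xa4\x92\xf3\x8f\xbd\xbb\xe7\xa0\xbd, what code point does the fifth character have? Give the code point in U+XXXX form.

Offset 0: leading byte 0xF4 = 11110100 → 4-byte char #1 = F4 81 83 AD.
Offset 4: leading byte 0xE3 = 11100011 → 3-byte char #2 = E3 94 88.
Offset 7: leading byte 0xE0 = 11100000 → 3-byte char #3 = E0 A6 B3.
Offset 10: leading byte 0xE3 = 11100011 → 3-byte char #4 = E3 82 A2.
Offset 13: leading byte 0xE3 = 11100011 → 3-byte char #5 = E3 82 81.
Leading byte 0xE3 = 11100011 matches 1110xxxx → 3-byte sequence.
Byte 1: 0xE3 = 11100011, payload 0011 (4 bits).
Byte 2: 0x82 = 10000010 (10xxxxxx ✓), payload 000010.
Byte 3: 0x81 = 10000001 (10xxxxxx ✓), payload 000001.
Concatenate: 0011000010000001 = 0x3081 (16 bits → U+3081).

U+3081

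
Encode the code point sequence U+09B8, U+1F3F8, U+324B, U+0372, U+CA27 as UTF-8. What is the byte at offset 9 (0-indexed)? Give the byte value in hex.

0x8B

U+09B8 → 3-byte form E0 A6 B8 at offsets 0–2.
U+1F3F8 → 4-byte form F0 9F 8F B8 at offsets 3–6.
U+324B → 3-byte form E3 89 8B at offsets 7–9.
Offset 9 falls in char 3's range; it's byte 3 of E3 89 8B = 0x8B.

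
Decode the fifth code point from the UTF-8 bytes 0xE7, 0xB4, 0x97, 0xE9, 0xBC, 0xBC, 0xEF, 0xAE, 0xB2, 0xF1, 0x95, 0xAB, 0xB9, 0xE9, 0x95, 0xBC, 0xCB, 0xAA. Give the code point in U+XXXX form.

Offset 0: leading byte 0xE7 = 11100111 → 3-byte char #1 = E7 B4 97.
Offset 3: leading byte 0xE9 = 11101001 → 3-byte char #2 = E9 BC BC.
Offset 6: leading byte 0xEF = 11101111 → 3-byte char #3 = EF AE B2.
Offset 9: leading byte 0xF1 = 11110001 → 4-byte char #4 = F1 95 AB B9.
Offset 13: leading byte 0xE9 = 11101001 → 3-byte char #5 = E9 95 BC.
Leading byte 0xE9 = 11101001 matches 1110xxxx → 3-byte sequence.
Byte 1: 0xE9 = 11101001, payload 1001 (4 bits).
Byte 2: 0x95 = 10010101 (10xxxxxx ✓), payload 010101.
Byte 3: 0xBC = 10111100 (10xxxxxx ✓), payload 111100.
Concatenate: 1001010101111100 = 0x957C (16 bits → U+957C).

U+957C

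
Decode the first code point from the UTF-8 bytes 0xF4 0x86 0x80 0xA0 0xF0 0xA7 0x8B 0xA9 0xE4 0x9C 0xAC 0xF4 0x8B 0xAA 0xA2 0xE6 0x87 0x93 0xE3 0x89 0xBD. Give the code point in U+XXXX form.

Offset 0: leading byte 0xF4 = 11110100 → 4-byte char #1 = F4 86 80 A0.
Leading byte 0xF4 = 11110100 matches 11110xxx → 4-byte sequence.
Byte 1: 0xF4 = 11110100, payload 100 (3 bits).
Byte 2: 0x86 = 10000110 (10xxxxxx ✓), payload 000110.
Byte 3: 0x80 = 10000000 (10xxxxxx ✓), payload 000000.
Byte 4: 0xA0 = 10100000 (10xxxxxx ✓), payload 100000.
Concatenate: 100000110000000100000 = 0x106020 (21 bits → U+106020).

U+106020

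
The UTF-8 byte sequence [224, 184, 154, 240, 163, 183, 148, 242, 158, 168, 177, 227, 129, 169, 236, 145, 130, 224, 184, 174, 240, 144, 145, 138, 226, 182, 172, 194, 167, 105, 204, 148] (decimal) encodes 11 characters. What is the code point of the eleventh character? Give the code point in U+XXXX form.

U+0314

Offset 0: leading byte 0xE0 = 11100000 → 3-byte char #1 = E0 B8 9A.
Offset 3: leading byte 0xF0 = 11110000 → 4-byte char #2 = F0 A3 B7 94.
Offset 7: leading byte 0xF2 = 11110010 → 4-byte char #3 = F2 9E A8 B1.
Offset 11: leading byte 0xE3 = 11100011 → 3-byte char #4 = E3 81 A9.
Offset 14: leading byte 0xEC = 11101100 → 3-byte char #5 = EC 91 82.
Offset 17: leading byte 0xE0 = 11100000 → 3-byte char #6 = E0 B8 AE.
Offset 20: leading byte 0xF0 = 11110000 → 4-byte char #7 = F0 90 91 8A.
Offset 24: leading byte 0xE2 = 11100010 → 3-byte char #8 = E2 B6 AC.
Offset 27: leading byte 0xC2 = 11000010 → 2-byte char #9 = C2 A7.
Offset 29: leading byte 0x69 = 01101001 → 1-byte char #10 = 69.
Offset 30: leading byte 0xCC = 11001100 → 2-byte char #11 = CC 94.
Leading byte 0xCC = 11001100 matches 110xxxxx → 2-byte sequence.
Byte 1: 0xCC = 11001100, payload 01100 (5 bits).
Byte 2: 0x94 = 10010100 (10xxxxxx ✓), payload 010100.
Concatenate: 01100010100 = 0x314 (11 bits → U+0314).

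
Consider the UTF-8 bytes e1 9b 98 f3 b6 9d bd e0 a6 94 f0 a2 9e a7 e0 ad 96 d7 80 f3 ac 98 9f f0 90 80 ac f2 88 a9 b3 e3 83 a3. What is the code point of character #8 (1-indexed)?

Offset 0: leading byte 0xE1 = 11100001 → 3-byte char #1 = E1 9B 98.
Offset 3: leading byte 0xF3 = 11110011 → 4-byte char #2 = F3 B6 9D BD.
Offset 7: leading byte 0xE0 = 11100000 → 3-byte char #3 = E0 A6 94.
Offset 10: leading byte 0xF0 = 11110000 → 4-byte char #4 = F0 A2 9E A7.
Offset 14: leading byte 0xE0 = 11100000 → 3-byte char #5 = E0 AD 96.
Offset 17: leading byte 0xD7 = 11010111 → 2-byte char #6 = D7 80.
Offset 19: leading byte 0xF3 = 11110011 → 4-byte char #7 = F3 AC 98 9F.
Offset 23: leading byte 0xF0 = 11110000 → 4-byte char #8 = F0 90 80 AC.
Leading byte 0xF0 = 11110000 matches 11110xxx → 4-byte sequence.
Byte 1: 0xF0 = 11110000, payload 000 (3 bits).
Byte 2: 0x90 = 10010000 (10xxxxxx ✓), payload 010000.
Byte 3: 0x80 = 10000000 (10xxxxxx ✓), payload 000000.
Byte 4: 0xAC = 10101100 (10xxxxxx ✓), payload 101100.
Concatenate: 000010000000000101100 = 0x1002C (21 bits → U+1002C).

U+1002C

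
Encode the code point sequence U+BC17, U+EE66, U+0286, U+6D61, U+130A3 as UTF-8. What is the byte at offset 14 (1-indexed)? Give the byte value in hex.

0x82

1-indexed offset 14 is 0-indexed offset 13.
U+BC17 → 3-byte form EB B0 97 at offsets 0–2.
U+EE66 → 3-byte form EE B9 A6 at offsets 3–5.
U+0286 → 2-byte form CA 86 at offsets 6–7.
U+6D61 → 3-byte form E6 B5 A1 at offsets 8–10.
U+130A3 → 4-byte form F0 93 82 A3 at offsets 11–14.
Offset 13 falls in char 5's range; it's byte 3 of F0 93 82 A3 = 0x82.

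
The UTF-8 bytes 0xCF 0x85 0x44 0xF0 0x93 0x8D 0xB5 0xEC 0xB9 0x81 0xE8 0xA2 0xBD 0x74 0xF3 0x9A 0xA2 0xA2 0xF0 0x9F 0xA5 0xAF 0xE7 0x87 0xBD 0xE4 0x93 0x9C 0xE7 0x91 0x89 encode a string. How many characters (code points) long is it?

Byte at offset 0: 0xCF = 11001111 → 2-byte char (#1). Advance 2.
Byte at offset 2: 0x44 = 01000100 → 1-byte char (#2). Advance 1.
Byte at offset 3: 0xF0 = 11110000 → 4-byte char (#3). Advance 4.
Byte at offset 7: 0xEC = 11101100 → 3-byte char (#4). Advance 3.
Byte at offset 10: 0xE8 = 11101000 → 3-byte char (#5). Advance 3.
Byte at offset 13: 0x74 = 01110100 → 1-byte char (#6). Advance 1.
Byte at offset 14: 0xF3 = 11110011 → 4-byte char (#7). Advance 4.
Byte at offset 18: 0xF0 = 11110000 → 4-byte char (#8). Advance 4.
Byte at offset 22: 0xE7 = 11100111 → 3-byte char (#9). Advance 3.
Byte at offset 25: 0xE4 = 11100100 → 3-byte char (#10). Advance 3.
Byte at offset 28: 0xE7 = 11100111 → 3-byte char (#11). Advance 3.
Reached end at offset 31 after 11 code points.

11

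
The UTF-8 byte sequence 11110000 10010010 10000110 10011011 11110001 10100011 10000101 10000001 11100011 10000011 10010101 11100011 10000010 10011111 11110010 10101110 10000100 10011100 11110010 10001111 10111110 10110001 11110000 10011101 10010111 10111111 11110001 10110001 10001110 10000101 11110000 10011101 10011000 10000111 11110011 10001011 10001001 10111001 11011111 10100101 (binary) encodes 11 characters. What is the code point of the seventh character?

Offset 0: leading byte 0xF0 = 11110000 → 4-byte char #1 = F0 92 86 9B.
Offset 4: leading byte 0xF1 = 11110001 → 4-byte char #2 = F1 A3 85 81.
Offset 8: leading byte 0xE3 = 11100011 → 3-byte char #3 = E3 83 95.
Offset 11: leading byte 0xE3 = 11100011 → 3-byte char #4 = E3 82 9F.
Offset 14: leading byte 0xF2 = 11110010 → 4-byte char #5 = F2 AE 84 9C.
Offset 18: leading byte 0xF2 = 11110010 → 4-byte char #6 = F2 8F BE B1.
Offset 22: leading byte 0xF0 = 11110000 → 4-byte char #7 = F0 9D 97 BF.
Leading byte 0xF0 = 11110000 matches 11110xxx → 4-byte sequence.
Byte 1: 0xF0 = 11110000, payload 000 (3 bits).
Byte 2: 0x9D = 10011101 (10xxxxxx ✓), payload 011101.
Byte 3: 0x97 = 10010111 (10xxxxxx ✓), payload 010111.
Byte 4: 0xBF = 10111111 (10xxxxxx ✓), payload 111111.
Concatenate: 000011101010111111111 = 0x1D5FF (21 bits → U+1D5FF).

U+1D5FF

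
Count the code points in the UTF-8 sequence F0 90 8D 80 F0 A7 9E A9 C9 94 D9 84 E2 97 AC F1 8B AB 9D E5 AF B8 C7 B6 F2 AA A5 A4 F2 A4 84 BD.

Byte at offset 0: 0xF0 = 11110000 → 4-byte char (#1). Advance 4.
Byte at offset 4: 0xF0 = 11110000 → 4-byte char (#2). Advance 4.
Byte at offset 8: 0xC9 = 11001001 → 2-byte char (#3). Advance 2.
Byte at offset 10: 0xD9 = 11011001 → 2-byte char (#4). Advance 2.
Byte at offset 12: 0xE2 = 11100010 → 3-byte char (#5). Advance 3.
Byte at offset 15: 0xF1 = 11110001 → 4-byte char (#6). Advance 4.
Byte at offset 19: 0xE5 = 11100101 → 3-byte char (#7). Advance 3.
Byte at offset 22: 0xC7 = 11000111 → 2-byte char (#8). Advance 2.
Byte at offset 24: 0xF2 = 11110010 → 4-byte char (#9). Advance 4.
Byte at offset 28: 0xF2 = 11110010 → 4-byte char (#10). Advance 4.
Reached end at offset 32 after 10 code points.

10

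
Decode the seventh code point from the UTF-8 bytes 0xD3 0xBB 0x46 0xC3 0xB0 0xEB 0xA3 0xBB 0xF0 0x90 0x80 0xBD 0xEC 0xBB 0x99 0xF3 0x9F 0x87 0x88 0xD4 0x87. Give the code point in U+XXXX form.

U+DF1C8

Offset 0: leading byte 0xD3 = 11010011 → 2-byte char #1 = D3 BB.
Offset 2: leading byte 0x46 = 01000110 → 1-byte char #2 = 46.
Offset 3: leading byte 0xC3 = 11000011 → 2-byte char #3 = C3 B0.
Offset 5: leading byte 0xEB = 11101011 → 3-byte char #4 = EB A3 BB.
Offset 8: leading byte 0xF0 = 11110000 → 4-byte char #5 = F0 90 80 BD.
Offset 12: leading byte 0xEC = 11101100 → 3-byte char #6 = EC BB 99.
Offset 15: leading byte 0xF3 = 11110011 → 4-byte char #7 = F3 9F 87 88.
Leading byte 0xF3 = 11110011 matches 11110xxx → 4-byte sequence.
Byte 1: 0xF3 = 11110011, payload 011 (3 bits).
Byte 2: 0x9F = 10011111 (10xxxxxx ✓), payload 011111.
Byte 3: 0x87 = 10000111 (10xxxxxx ✓), payload 000111.
Byte 4: 0x88 = 10001000 (10xxxxxx ✓), payload 001000.
Concatenate: 011011111000111001000 = 0xDF1C8 (21 bits → U+DF1C8).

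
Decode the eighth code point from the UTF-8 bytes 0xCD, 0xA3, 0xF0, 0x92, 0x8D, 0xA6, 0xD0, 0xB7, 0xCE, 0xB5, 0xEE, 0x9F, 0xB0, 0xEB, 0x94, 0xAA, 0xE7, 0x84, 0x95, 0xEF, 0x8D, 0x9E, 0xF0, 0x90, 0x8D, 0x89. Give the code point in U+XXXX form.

Offset 0: leading byte 0xCD = 11001101 → 2-byte char #1 = CD A3.
Offset 2: leading byte 0xF0 = 11110000 → 4-byte char #2 = F0 92 8D A6.
Offset 6: leading byte 0xD0 = 11010000 → 2-byte char #3 = D0 B7.
Offset 8: leading byte 0xCE = 11001110 → 2-byte char #4 = CE B5.
Offset 10: leading byte 0xEE = 11101110 → 3-byte char #5 = EE 9F B0.
Offset 13: leading byte 0xEB = 11101011 → 3-byte char #6 = EB 94 AA.
Offset 16: leading byte 0xE7 = 11100111 → 3-byte char #7 = E7 84 95.
Offset 19: leading byte 0xEF = 11101111 → 3-byte char #8 = EF 8D 9E.
Leading byte 0xEF = 11101111 matches 1110xxxx → 3-byte sequence.
Byte 1: 0xEF = 11101111, payload 1111 (4 bits).
Byte 2: 0x8D = 10001101 (10xxxxxx ✓), payload 001101.
Byte 3: 0x9E = 10011110 (10xxxxxx ✓), payload 011110.
Concatenate: 1111001101011110 = 0xF35E (16 bits → U+F35E).

U+F35E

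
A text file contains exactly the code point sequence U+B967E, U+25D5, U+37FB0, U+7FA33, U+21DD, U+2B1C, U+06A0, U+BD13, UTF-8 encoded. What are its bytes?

U+B967E: 4-byte form → F2 B9 99 BE.
U+25D5: 3-byte form → E2 97 95.
U+37FB0: 4-byte form → F0 B7 BE B0.
U+7FA33: 4-byte form → F1 BF A8 B3.
U+21DD: 3-byte form → E2 87 9D.
U+2B1C: 3-byte form → E2 AC 9C.
U+06A0: 2-byte form → DA A0.
U+BD13: 3-byte form → EB B4 93.
Concatenated (26 bytes): F2 B9 99 BE E2 97 95 F0 B7 BE B0 F1 BF A8 B3 E2 87 9D E2 AC 9C DA A0 EB B4 93.

F2 B9 99 BE E2 97 95 F0 B7 BE B0 F1 BF A8 B3 E2 87 9D E2 AC 9C DA A0 EB B4 93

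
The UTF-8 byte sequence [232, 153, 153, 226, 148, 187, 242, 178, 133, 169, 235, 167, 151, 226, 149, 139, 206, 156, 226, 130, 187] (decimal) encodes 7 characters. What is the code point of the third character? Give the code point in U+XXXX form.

Offset 0: leading byte 0xE8 = 11101000 → 3-byte char #1 = E8 99 99.
Offset 3: leading byte 0xE2 = 11100010 → 3-byte char #2 = E2 94 BB.
Offset 6: leading byte 0xF2 = 11110010 → 4-byte char #3 = F2 B2 85 A9.
Leading byte 0xF2 = 11110010 matches 11110xxx → 4-byte sequence.
Byte 1: 0xF2 = 11110010, payload 010 (3 bits).
Byte 2: 0xB2 = 10110010 (10xxxxxx ✓), payload 110010.
Byte 3: 0x85 = 10000101 (10xxxxxx ✓), payload 000101.
Byte 4: 0xA9 = 10101001 (10xxxxxx ✓), payload 101001.
Concatenate: 010110010000101101001 = 0xB2169 (21 bits → U+B2169).

U+B2169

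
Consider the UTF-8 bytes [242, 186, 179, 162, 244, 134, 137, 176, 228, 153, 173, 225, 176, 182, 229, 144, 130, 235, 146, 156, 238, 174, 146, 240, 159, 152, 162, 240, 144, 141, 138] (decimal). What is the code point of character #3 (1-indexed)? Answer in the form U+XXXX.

U+466D

Offset 0: leading byte 0xF2 = 11110010 → 4-byte char #1 = F2 BA B3 A2.
Offset 4: leading byte 0xF4 = 11110100 → 4-byte char #2 = F4 86 89 B0.
Offset 8: leading byte 0xE4 = 11100100 → 3-byte char #3 = E4 99 AD.
Leading byte 0xE4 = 11100100 matches 1110xxxx → 3-byte sequence.
Byte 1: 0xE4 = 11100100, payload 0100 (4 bits).
Byte 2: 0x99 = 10011001 (10xxxxxx ✓), payload 011001.
Byte 3: 0xAD = 10101101 (10xxxxxx ✓), payload 101101.
Concatenate: 0100011001101101 = 0x466D (16 bits → U+466D).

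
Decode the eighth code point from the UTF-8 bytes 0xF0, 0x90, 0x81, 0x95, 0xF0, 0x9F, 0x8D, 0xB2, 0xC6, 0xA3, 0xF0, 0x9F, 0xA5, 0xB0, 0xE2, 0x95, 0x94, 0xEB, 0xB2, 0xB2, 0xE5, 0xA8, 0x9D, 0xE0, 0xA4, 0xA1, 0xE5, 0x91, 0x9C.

U+0921

Offset 0: leading byte 0xF0 = 11110000 → 4-byte char #1 = F0 90 81 95.
Offset 4: leading byte 0xF0 = 11110000 → 4-byte char #2 = F0 9F 8D B2.
Offset 8: leading byte 0xC6 = 11000110 → 2-byte char #3 = C6 A3.
Offset 10: leading byte 0xF0 = 11110000 → 4-byte char #4 = F0 9F A5 B0.
Offset 14: leading byte 0xE2 = 11100010 → 3-byte char #5 = E2 95 94.
Offset 17: leading byte 0xEB = 11101011 → 3-byte char #6 = EB B2 B2.
Offset 20: leading byte 0xE5 = 11100101 → 3-byte char #7 = E5 A8 9D.
Offset 23: leading byte 0xE0 = 11100000 → 3-byte char #8 = E0 A4 A1.
Leading byte 0xE0 = 11100000 matches 1110xxxx → 3-byte sequence.
Byte 1: 0xE0 = 11100000, payload 0000 (4 bits).
Byte 2: 0xA4 = 10100100 (10xxxxxx ✓), payload 100100.
Byte 3: 0xA1 = 10100001 (10xxxxxx ✓), payload 100001.
Concatenate: 0000100100100001 = 0x921 (16 bits → U+0921).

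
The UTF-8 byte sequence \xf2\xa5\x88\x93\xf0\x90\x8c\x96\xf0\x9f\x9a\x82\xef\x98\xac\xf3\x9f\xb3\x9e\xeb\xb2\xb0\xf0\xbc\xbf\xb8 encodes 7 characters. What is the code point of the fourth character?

U+F62C

Offset 0: leading byte 0xF2 = 11110010 → 4-byte char #1 = F2 A5 88 93.
Offset 4: leading byte 0xF0 = 11110000 → 4-byte char #2 = F0 90 8C 96.
Offset 8: leading byte 0xF0 = 11110000 → 4-byte char #3 = F0 9F 9A 82.
Offset 12: leading byte 0xEF = 11101111 → 3-byte char #4 = EF 98 AC.
Leading byte 0xEF = 11101111 matches 1110xxxx → 3-byte sequence.
Byte 1: 0xEF = 11101111, payload 1111 (4 bits).
Byte 2: 0x98 = 10011000 (10xxxxxx ✓), payload 011000.
Byte 3: 0xAC = 10101100 (10xxxxxx ✓), payload 101100.
Concatenate: 1111011000101100 = 0xF62C (16 bits → U+F62C).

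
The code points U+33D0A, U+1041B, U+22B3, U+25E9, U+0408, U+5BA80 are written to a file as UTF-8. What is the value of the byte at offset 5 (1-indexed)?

0xF0

1-indexed offset 5 is 0-indexed offset 4.
U+33D0A → 4-byte form F0 B3 B4 8A at offsets 0–3.
U+1041B → 4-byte form F0 90 90 9B at offsets 4–7.
Offset 4 falls in char 2's range; it's byte 1 of F0 90 90 9B = 0xF0.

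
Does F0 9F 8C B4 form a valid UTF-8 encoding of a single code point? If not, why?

Leading byte 0xF0 = 11110000 → 4-byte form.
Continuation bytes 0x9F=10011111, 0x8C=10001100, 0xB4=10110100 all match 10xxxxxx.
Decoded value 0x1F334 is ≥ 0x10000 (shortest form) and not a surrogate.

valid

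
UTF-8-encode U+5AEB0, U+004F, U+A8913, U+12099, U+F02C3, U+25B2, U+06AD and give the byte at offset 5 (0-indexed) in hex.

0xF2

U+5AEB0 → 4-byte form F1 9A BA B0 at offsets 0–3.
U+004F → 1-byte form 4F at offsets 4–4.
U+A8913 → 4-byte form F2 A8 A4 93 at offsets 5–8.
Offset 5 falls in char 3's range; it's byte 1 of F2 A8 A4 93 = 0xF2.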